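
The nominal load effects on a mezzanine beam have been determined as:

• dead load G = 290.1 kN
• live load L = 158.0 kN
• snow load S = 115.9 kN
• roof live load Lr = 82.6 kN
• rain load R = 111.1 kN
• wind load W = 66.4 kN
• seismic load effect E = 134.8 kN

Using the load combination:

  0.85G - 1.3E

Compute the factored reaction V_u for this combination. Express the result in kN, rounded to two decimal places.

0.85(290.1) - 1.3(134.8) = 246.59 - 175.24 = 71.35
V_u = 71.35 kN.

71.35 kN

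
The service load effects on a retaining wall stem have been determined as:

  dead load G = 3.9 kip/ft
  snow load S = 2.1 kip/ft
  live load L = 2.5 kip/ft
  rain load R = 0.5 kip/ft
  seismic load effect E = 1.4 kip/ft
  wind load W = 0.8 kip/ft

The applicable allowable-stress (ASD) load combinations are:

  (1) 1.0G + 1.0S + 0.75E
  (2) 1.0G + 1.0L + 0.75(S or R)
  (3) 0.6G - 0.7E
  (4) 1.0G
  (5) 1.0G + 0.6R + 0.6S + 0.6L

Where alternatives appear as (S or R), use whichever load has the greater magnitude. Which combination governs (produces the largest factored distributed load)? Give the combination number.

(S or R) → S = 2.1 kip/ft.
(1) 1.0(3.9) + 1.0(2.1) + 0.75(1.4) = 3.90 + 2.10 + 1.05 = 7.05
(2) 1.0(3.9) + 1.0(2.5) + 0.75(2.1) = 3.90 + 2.50 + 1.58 = 7.98
(3) 0.6(3.9) - 0.7(1.4) = 2.34 - 0.98 = 1.36
(4) 1.0(3.9) = 3.90
(5) 1.0(3.9) + 0.6(0.5) + 0.6(2.1) + 0.6(2.5) = 3.90 + 0.30 + 1.26 + 1.50 = 6.96
The largest value is 7.98 kip/ft from combination 2.

Combination 2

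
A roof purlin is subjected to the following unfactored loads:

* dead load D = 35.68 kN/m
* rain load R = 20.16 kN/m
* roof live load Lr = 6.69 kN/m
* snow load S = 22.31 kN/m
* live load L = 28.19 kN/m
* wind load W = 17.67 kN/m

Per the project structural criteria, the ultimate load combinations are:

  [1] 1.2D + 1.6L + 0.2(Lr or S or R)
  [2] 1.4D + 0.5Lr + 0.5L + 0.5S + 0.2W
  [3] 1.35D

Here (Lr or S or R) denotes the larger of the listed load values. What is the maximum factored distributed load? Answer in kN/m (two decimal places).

(Lr or S or R) → S = 22.31 kN/m.
[1] 1.2(35.68) + 1.6(28.19) + 0.2(22.31) = 92.38
[2] 1.4(35.68) + 0.5(6.69) + 0.5(28.19) + 0.5(22.31) + 0.2(17.67) = 82.08
[3] 1.35(35.68) = 48.17
Maximum is from combination 1.

92.38 kN/m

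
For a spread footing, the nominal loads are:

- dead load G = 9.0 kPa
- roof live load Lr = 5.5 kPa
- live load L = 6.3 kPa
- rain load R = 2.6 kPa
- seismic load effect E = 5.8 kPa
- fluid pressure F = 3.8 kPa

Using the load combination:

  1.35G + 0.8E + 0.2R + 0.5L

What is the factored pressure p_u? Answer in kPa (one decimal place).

20.5 kPa

1.35(9.0) + 0.8(5.8) + 0.2(2.6) + 0.5(6.3) = 12.2 + 4.6 + 0.5 + 3.2 = 20.5
p_u = 20.5 kPa.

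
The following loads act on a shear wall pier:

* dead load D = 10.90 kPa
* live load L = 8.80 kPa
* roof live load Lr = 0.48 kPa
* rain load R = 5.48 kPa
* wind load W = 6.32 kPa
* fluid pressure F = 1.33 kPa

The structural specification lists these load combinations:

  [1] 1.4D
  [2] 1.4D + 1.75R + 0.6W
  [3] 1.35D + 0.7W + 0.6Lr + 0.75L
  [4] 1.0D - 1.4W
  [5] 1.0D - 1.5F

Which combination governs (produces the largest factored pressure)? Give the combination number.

Combination 2

[1] 1.4(10.90) = 15.26
[2] 1.4(10.90) + 1.75(5.48) + 0.6(6.32) = 15.26 + 9.59 + 3.79 = 28.64
[3] 1.35(10.90) + 0.7(6.32) + 0.6(0.48) + 0.75(8.80) = 14.72 + 4.42 + 0.29 + 6.60 = 26.03
[4] 1.0(10.90) - 1.4(6.32) = 10.90 - 8.85 = 2.05
[5] 1.0(10.90) - 1.5(1.33) = 8.91
The largest value is 28.64 kPa from combination 2.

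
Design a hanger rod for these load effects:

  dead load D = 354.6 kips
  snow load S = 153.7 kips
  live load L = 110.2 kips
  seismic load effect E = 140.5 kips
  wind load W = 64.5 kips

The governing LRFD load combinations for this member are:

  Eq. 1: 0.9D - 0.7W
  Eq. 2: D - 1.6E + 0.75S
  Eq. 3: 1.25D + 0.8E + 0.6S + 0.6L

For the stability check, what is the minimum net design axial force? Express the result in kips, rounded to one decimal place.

Eq. 1: 0.9(354.6) - 0.7(64.5) = 274.0
Eq. 2: 1.0(354.6) - 1.6(140.5) + 0.75(153.7) = 354.6 - 224.8 + 115.3 = 245.1
Eq. 3: 1.25(354.6) + 0.8(140.5) + 0.6(153.7) + 0.6(110.2) = 443.3 + 112.4 + 92.2 + 66.1 = 714.0
Combination 2 gives the minimum: 245.1 kips.

245.1 kips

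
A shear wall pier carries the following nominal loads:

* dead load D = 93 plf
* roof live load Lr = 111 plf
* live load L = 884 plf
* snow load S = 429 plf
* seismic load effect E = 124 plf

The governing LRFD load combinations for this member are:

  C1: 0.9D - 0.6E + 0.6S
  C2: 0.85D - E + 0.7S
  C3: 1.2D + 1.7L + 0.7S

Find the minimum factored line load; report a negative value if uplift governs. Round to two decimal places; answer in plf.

255.35 plf

C1: 0.9(93) - 0.6(124) + 0.6(429) = 266.70
C2: 0.85(93) - 1.0(124) + 0.7(429) = 255.35
C3: 1.2(93) + 1.7(884) + 0.7(429) = 1914.70
Combination 2 gives the minimum: 255.35 plf.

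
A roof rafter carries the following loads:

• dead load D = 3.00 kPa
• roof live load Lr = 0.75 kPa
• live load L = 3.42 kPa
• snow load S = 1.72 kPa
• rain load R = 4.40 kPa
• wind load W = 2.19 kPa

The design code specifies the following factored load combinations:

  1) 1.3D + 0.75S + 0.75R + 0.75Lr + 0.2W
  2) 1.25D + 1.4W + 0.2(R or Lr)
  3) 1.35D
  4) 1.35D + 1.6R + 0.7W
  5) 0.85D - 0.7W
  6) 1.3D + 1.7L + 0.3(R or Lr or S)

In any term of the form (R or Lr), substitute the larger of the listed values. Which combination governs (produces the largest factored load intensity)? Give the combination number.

Combination 4

(R or Lr) → R = 4.40 kPa; (R or Lr or S) → R = 4.40 kPa.
1) 1.3(3.00) + 0.75(1.72) + 0.75(4.40) + 0.75(0.75) + 0.2(2.19) = 9.49
2) 1.25(3.00) + 1.4(2.19) + 0.2(4.40) = 7.70
3) 1.35(3.00) = 4.05
4) 1.35(3.00) + 1.6(4.40) + 0.7(2.19) = 12.62
5) 0.85(3.00) - 0.7(2.19) = 1.02
6) 1.3(3.00) + 1.7(3.42) + 0.3(4.40) = 11.03
The largest value is 12.62 kPa from combination 4.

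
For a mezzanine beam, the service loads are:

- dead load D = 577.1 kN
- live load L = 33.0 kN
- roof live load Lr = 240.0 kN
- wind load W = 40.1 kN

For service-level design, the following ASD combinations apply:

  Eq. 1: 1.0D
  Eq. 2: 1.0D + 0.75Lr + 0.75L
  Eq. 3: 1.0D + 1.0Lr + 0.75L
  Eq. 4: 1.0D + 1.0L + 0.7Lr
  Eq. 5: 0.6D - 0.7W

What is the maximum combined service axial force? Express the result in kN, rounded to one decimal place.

Eq. 1: 1.0(577.1) = 577.1
Eq. 2: 1.0(577.1) + 0.75(240.0) + 0.75(33.0) = 781.9
Eq. 3: 1.0(577.1) + 1.0(240.0) + 0.75(33.0) = 841.9
Eq. 4: 1.0(577.1) + 1.0(33.0) + 0.7(240.0) = 778.1
Eq. 5: 0.6(577.1) - 0.7(40.1) = 318.2
Combination 3 governs: N = 841.9 kN.

841.9 kN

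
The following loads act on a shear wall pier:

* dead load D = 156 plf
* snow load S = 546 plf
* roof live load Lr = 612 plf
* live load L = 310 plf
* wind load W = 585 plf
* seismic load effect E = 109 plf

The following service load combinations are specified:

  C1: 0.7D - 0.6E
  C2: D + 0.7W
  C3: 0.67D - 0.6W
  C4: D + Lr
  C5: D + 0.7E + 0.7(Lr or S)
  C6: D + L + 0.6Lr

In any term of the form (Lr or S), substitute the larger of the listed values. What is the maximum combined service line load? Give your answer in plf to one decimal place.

(Lr or S) → Lr = 612 plf.
C1: 0.7(156) - 0.6(109) = 109.2 - 65.4 = 43.8
C2: 1.0(156) + 0.7(585) = 156.0 + 409.5 = 565.5
C3: 0.67(156) - 0.6(585) = 104.5 - 351.0 = -246.5
C4: 1.0(156) + 1.0(612) = 156.0 + 612.0 = 768.0
C5: 1.0(156) + 0.7(109) + 0.7(612) = 156.0 + 76.3 + 428.4 = 660.7
C6: 1.0(156) + 1.0(310) + 0.6(612) = 156.0 + 310.0 + 367.2 = 833.2
Maximum is from combination 6.

833.2 plf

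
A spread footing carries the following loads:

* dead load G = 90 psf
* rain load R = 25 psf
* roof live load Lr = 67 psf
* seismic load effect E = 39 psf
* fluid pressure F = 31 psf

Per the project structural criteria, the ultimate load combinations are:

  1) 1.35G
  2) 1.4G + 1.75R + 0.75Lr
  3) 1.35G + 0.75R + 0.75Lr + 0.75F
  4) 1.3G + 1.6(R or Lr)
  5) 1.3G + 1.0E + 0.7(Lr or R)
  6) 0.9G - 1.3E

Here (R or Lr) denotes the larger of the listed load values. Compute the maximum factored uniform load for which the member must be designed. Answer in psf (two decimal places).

224.20 psf

(R or Lr) → Lr = 67 psf; (Lr or R) → Lr = 67 psf.
1) 1.35(90) = 121.50
2) 1.4(90) + 1.75(25) + 0.75(67) = 126.00 + 43.75 + 50.25 = 220.00
3) 1.35(90) + 0.75(25) + 0.75(67) + 0.75(31) = 121.50 + 18.75 + 50.25 + 23.25 = 213.75
4) 1.3(90) + 1.6(67) = 117.00 + 107.20 = 224.20
5) 1.3(90) + 1.0(39) + 0.7(67) = 117.00 + 39.00 + 46.90 = 202.90
6) 0.9(90) - 1.3(39) = 81.00 - 50.70 = 30.30
Combination 4 governs: q_u = 224.20 psf.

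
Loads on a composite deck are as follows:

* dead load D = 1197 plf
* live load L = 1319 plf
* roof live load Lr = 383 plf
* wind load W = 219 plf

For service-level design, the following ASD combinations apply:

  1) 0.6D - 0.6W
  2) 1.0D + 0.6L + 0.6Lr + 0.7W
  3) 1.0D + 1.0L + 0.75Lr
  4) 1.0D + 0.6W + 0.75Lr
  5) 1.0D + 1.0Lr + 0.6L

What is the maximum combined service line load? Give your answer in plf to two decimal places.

2803.25 plf

1) 0.6(1197) - 0.6(219) = 718.20 - 131.40 = 586.80
2) 1.0(1197) + 0.6(1319) + 0.6(383) + 0.7(219) = 1197.00 + 791.40 + 229.80 + 153.30 = 2371.50
3) 1.0(1197) + 1.0(1319) + 0.75(383) = 1197.00 + 1319.00 + 287.25 = 2803.25
4) 1.0(1197) + 0.6(219) + 0.75(383) = 1197.00 + 131.40 + 287.25 = 1615.65
5) 1.0(1197) + 1.0(383) + 0.6(1319) = 1197.00 + 383.00 + 791.40 = 2371.40
Combination 3 governs: w = 2803.25 plf.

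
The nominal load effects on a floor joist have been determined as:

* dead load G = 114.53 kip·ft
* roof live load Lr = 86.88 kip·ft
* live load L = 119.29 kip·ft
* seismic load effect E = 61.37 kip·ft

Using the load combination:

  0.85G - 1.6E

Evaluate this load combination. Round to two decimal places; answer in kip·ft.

-0.84 kip·ft

0.85(114.53) - 1.6(61.37) = 97.35 - 98.19 = -0.84
M_u = -0.84 kip·ft.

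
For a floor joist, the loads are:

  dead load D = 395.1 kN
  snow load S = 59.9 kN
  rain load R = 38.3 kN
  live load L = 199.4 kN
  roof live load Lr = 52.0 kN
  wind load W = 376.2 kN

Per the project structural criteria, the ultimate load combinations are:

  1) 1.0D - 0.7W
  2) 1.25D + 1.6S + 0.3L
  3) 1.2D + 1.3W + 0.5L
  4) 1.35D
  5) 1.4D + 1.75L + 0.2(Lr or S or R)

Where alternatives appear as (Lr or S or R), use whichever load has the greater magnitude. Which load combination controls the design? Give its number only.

(Lr or S or R) → S = 59.9 kN.
1) 1.0(395.1) - 0.7(376.2) = 395.10 - 263.34 = 131.76
2) 1.25(395.1) + 1.6(59.9) + 0.3(199.4) = 493.88 + 95.84 + 59.82 = 649.54
3) 1.2(395.1) + 1.3(376.2) + 0.5(199.4) = 474.12 + 489.06 + 99.70 = 1062.88
4) 1.35(395.1) = 533.39
5) 1.4(395.1) + 1.75(199.4) + 0.2(59.9) = 553.14 + 348.95 + 11.98 = 914.07
The largest value is 1062.88 kN from combination 3.

Combination 3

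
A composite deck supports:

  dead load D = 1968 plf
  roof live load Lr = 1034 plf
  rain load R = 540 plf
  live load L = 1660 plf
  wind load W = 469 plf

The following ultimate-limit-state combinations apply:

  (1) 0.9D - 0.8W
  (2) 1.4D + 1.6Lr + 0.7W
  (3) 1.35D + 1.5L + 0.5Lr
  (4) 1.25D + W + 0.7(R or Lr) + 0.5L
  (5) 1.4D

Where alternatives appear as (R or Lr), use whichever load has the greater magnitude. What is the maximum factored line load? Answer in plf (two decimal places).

(R or Lr) → Lr = 1034 plf.
(1) 0.9(1968) - 0.8(469) = 1396.00
(2) 1.4(1968) + 1.6(1034) + 0.7(469) = 4737.90
(3) 1.35(1968) + 1.5(1660) + 0.5(1034) = 5663.80
(4) 1.25(1968) + 1.0(469) + 0.7(1034) + 0.5(1660) = 4482.80
(5) 1.4(1968) = 2755.20
Combination 3 governs: w_u = 5663.80 plf.

5663.80 plf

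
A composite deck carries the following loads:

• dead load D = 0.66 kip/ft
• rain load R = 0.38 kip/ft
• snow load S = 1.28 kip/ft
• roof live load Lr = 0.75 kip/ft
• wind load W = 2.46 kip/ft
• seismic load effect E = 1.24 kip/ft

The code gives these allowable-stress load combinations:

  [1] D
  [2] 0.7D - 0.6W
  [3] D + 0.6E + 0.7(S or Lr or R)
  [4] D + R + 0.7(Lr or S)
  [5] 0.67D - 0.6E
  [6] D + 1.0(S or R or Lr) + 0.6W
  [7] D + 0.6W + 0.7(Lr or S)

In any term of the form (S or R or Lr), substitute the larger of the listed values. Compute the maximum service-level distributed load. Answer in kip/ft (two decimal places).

3.42 kip/ft

(S or Lr or R) → S = 1.28 kip/ft; (Lr or S) → S = 1.28 kip/ft; (S or R or Lr) → S = 1.28 kip/ft.
[1] 1.0(0.66) = 0.66
[2] 0.7(0.66) - 0.6(2.46) = -1.01
[3] 1.0(0.66) + 0.6(1.24) + 0.7(1.28) = 2.30
[4] 1.0(0.66) + 1.0(0.38) + 0.7(1.28) = 1.94
[5] 0.67(0.66) - 0.6(1.24) = -0.30
[6] 1.0(0.66) + 1.0(1.28) + 0.6(2.46) = 3.42
[7] 1.0(0.66) + 0.6(2.46) + 0.7(1.28) = 3.03
The controlling combination is 6, giving 3.42 kip/ft.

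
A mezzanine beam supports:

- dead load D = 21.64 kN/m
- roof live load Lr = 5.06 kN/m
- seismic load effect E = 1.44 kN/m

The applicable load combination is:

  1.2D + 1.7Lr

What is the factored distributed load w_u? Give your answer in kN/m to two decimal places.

34.57 kN/m

1.2(21.64) + 1.7(5.06) = 34.57
w_u = 34.57 kN/m.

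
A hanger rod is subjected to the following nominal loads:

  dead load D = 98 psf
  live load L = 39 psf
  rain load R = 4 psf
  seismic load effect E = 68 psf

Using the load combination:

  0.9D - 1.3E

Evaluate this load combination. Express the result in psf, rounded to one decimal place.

-0.2 psf

0.9(98) - 1.3(68) = 88.2 - 88.4 = -0.2
q_u = -0.2 psf.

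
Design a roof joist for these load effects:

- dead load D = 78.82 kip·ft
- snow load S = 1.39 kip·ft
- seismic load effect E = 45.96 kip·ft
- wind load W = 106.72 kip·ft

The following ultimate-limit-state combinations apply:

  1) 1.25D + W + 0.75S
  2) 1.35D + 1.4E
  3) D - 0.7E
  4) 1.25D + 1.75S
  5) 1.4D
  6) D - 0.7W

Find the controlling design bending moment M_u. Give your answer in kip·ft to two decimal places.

206.29 kip·ft

1) 1.25(78.82) + 1.0(106.72) + 0.75(1.39) = 98.53 + 106.72 + 1.04 = 206.29
2) 1.35(78.82) + 1.4(45.96) = 106.41 + 64.34 = 170.75
3) 1.0(78.82) - 0.7(45.96) = 78.82 - 32.17 = 46.65
4) 1.25(78.82) + 1.75(1.39) = 98.53 + 2.43 = 100.96
5) 1.4(78.82) = 110.35
6) 1.0(78.82) - 0.7(106.72) = 78.82 - 74.70 = 4.12
Maximum is from combination 1.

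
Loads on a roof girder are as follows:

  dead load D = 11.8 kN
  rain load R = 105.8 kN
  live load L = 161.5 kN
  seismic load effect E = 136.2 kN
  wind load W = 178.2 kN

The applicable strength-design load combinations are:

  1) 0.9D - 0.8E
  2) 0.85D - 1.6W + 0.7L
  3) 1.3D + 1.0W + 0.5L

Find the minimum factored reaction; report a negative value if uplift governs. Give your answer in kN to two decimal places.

1) 0.9(11.8) - 0.8(136.2) = -98.34
2) 0.85(11.8) - 1.6(178.2) + 0.7(161.5) = -162.04
3) 1.3(11.8) + 1.0(178.2) + 0.5(161.5) = 274.29
Combination 2 gives the minimum: -162.04 kN.

-162.04 kN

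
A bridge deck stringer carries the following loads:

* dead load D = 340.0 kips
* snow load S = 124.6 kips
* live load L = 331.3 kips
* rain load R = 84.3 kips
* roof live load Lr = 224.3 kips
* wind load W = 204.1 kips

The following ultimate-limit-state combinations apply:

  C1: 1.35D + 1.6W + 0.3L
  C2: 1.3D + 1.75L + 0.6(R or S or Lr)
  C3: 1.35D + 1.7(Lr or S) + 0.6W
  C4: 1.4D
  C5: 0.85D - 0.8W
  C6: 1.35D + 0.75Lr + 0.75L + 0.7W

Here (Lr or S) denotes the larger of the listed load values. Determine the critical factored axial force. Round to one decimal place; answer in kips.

(R or S or Lr) → Lr = 224.3 kips; (Lr or S) → Lr = 224.3 kips.
C1: 1.35(340.0) + 1.6(204.1) + 0.3(331.3) = 459.0 + 326.6 + 99.4 = 885.0
C2: 1.3(340.0) + 1.75(331.3) + 0.6(224.3) = 442.0 + 579.8 + 134.6 = 1156.4
C3: 1.35(340.0) + 1.7(224.3) + 0.6(204.1) = 459.0 + 381.3 + 122.5 = 962.8
C4: 1.4(340.0) = 476.0
C5: 0.85(340.0) - 0.8(204.1) = 289.0 - 163.3 = 125.7
C6: 1.35(340.0) + 0.75(224.3) + 0.75(331.3) + 0.7(204.1) = 459.0 + 168.2 + 248.5 + 142.9 = 1018.6
Combination 2 governs: P_u = 1156.4 kips.

1156.4 kips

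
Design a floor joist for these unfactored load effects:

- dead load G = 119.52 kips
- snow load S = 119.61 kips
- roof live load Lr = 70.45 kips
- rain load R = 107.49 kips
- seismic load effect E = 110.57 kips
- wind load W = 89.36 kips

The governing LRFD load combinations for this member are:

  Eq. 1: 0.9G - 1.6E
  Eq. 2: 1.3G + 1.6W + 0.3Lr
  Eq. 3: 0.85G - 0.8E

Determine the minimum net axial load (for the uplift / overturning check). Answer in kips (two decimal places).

Eq. 1: 0.9(119.52) - 1.6(110.57) = -69.34
Eq. 2: 1.3(119.52) + 1.6(89.36) + 0.3(70.45) = 319.49
Eq. 3: 0.85(119.52) - 0.8(110.57) = 13.14
Combination 1 gives the minimum: -69.34 kips.

-69.34 kips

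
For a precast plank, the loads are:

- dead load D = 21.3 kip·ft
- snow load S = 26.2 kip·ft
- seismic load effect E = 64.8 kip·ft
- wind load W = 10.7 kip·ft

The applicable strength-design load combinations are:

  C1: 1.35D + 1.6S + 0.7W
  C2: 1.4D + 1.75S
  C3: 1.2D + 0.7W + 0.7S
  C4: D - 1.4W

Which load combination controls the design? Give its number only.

Combination 1

C1: 1.35(21.3) + 1.6(26.2) + 0.7(10.7) = 28.76 + 41.92 + 7.49 = 78.17
C2: 1.4(21.3) + 1.75(26.2) = 29.82 + 45.85 = 75.67
C3: 1.2(21.3) + 0.7(10.7) + 0.7(26.2) = 25.56 + 7.49 + 18.34 = 51.39
C4: 1.0(21.3) - 1.4(10.7) = 21.30 - 14.98 = 6.32
The largest value is 78.17 kip·ft from combination 1.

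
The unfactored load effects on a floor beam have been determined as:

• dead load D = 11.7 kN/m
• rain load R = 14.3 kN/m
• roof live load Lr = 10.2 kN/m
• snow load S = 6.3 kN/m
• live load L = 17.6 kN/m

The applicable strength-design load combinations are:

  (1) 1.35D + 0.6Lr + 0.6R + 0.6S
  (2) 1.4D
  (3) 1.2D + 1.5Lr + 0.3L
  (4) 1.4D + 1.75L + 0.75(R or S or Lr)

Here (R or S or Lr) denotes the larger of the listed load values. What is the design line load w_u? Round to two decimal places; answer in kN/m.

57.91 kN/m

(R or S or Lr) → R = 14.3 kN/m.
(1) 1.35(11.7) + 0.6(10.2) + 0.6(14.3) + 0.6(6.3) = 15.80 + 6.12 + 8.58 + 3.78 = 34.28
(2) 1.4(11.7) = 16.38
(3) 1.2(11.7) + 1.5(10.2) + 0.3(17.6) = 14.04 + 15.30 + 5.28 = 34.62
(4) 1.4(11.7) + 1.75(17.6) + 0.75(14.3) = 16.38 + 30.80 + 10.73 = 57.91
Maximum is from combination 4.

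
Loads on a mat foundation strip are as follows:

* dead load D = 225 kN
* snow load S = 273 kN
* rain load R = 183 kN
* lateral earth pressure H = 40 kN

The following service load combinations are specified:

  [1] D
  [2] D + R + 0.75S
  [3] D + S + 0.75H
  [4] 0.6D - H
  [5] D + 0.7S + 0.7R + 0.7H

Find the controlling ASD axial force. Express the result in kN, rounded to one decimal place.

[1] 1.0(225) = 225.0
[2] 1.0(225) + 1.0(183) + 0.75(273) = 225.0 + 183.0 + 204.8 = 612.8
[3] 1.0(225) + 1.0(273) + 0.75(40) = 225.0 + 273.0 + 30.0 = 528.0
[4] 0.6(225) - 1.0(40) = 135.0 - 40.0 = 95.0
[5] 1.0(225) + 0.7(273) + 0.7(183) + 0.7(40) = 225.0 + 191.1 + 128.1 + 28.0 = 572.2
Combination 2 governs: N = 612.8 kN.

612.8 kN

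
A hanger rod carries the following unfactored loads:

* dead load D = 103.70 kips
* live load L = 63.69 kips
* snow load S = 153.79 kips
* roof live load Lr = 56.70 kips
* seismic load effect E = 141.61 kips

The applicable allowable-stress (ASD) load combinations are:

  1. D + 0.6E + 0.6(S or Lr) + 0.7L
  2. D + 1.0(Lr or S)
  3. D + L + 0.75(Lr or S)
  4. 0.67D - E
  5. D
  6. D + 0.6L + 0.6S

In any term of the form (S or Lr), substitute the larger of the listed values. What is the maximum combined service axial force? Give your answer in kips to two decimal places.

(S or Lr) → S = 153.79 kips; (Lr or S) → S = 153.79 kips.
1. 1.0(103.70) + 0.6(141.61) + 0.6(153.79) + 0.7(63.69) = 325.52
2. 1.0(103.70) + 1.0(153.79) = 257.49
3. 1.0(103.70) + 1.0(63.69) + 0.75(153.79) = 282.73
4. 0.67(103.70) - 1.0(141.61) = -72.13
5. 1.0(103.70) = 103.70
6. 1.0(103.70) + 0.6(63.69) + 0.6(153.79) = 234.19
Maximum is from combination 1.

325.52 kips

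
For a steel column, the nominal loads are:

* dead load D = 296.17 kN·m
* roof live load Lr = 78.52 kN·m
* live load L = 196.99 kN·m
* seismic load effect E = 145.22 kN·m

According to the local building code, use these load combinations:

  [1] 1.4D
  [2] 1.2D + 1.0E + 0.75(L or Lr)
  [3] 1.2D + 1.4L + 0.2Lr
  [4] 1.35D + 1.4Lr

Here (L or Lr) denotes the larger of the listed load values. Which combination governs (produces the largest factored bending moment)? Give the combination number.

Combination 2

(L or Lr) → L = 196.99 kN·m.
[1] 1.4(296.17) = 414.64
[2] 1.2(296.17) + 1.0(145.22) + 0.75(196.99) = 648.37
[3] 1.2(296.17) + 1.4(196.99) + 0.2(78.52) = 646.89
[4] 1.35(296.17) + 1.4(78.52) = 509.76
The largest value is 648.37 kN·m from combination 2.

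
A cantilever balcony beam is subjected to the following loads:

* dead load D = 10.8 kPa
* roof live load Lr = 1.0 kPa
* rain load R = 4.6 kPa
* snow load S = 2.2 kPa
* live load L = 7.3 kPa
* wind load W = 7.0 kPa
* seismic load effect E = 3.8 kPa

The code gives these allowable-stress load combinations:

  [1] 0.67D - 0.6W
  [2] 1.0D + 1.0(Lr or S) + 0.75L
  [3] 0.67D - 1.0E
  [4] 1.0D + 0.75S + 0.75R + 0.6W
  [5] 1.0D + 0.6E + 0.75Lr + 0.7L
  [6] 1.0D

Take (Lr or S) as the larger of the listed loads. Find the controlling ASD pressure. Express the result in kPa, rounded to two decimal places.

(Lr or S) → S = 2.2 kPa.
[1] 0.67(10.8) - 0.6(7.0) = 7.24 - 4.20 = 3.04
[2] 1.0(10.8) + 1.0(2.2) + 0.75(7.3) = 10.80 + 2.20 + 5.48 = 18.48
[3] 0.67(10.8) - 1.0(3.8) = 7.24 - 3.80 = 3.44
[4] 1.0(10.8) + 0.75(2.2) + 0.75(4.6) + 0.6(7.0) = 10.80 + 1.65 + 3.45 + 4.20 = 20.10
[5] 1.0(10.8) + 0.6(3.8) + 0.75(1.0) + 0.7(7.3) = 10.80 + 2.28 + 0.75 + 5.11 = 18.94
[6] 1.0(10.8) = 10.80
The controlling combination is 4, giving 20.10 kPa.

20.10 kPa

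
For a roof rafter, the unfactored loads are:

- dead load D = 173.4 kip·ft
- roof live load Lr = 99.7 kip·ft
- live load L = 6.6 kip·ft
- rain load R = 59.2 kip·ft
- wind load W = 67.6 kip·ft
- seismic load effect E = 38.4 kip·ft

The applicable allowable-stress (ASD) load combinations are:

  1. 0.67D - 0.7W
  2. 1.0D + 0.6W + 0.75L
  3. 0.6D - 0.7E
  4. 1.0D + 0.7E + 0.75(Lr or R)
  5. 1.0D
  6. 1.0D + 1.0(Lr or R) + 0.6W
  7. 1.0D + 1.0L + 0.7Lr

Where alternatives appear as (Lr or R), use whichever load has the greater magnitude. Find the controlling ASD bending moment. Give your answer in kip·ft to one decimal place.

(Lr or R) → Lr = 99.7 kip·ft.
1. 0.67(173.4) - 0.7(67.6) = 68.9
2. 1.0(173.4) + 0.6(67.6) + 0.75(6.6) = 218.9
3. 0.6(173.4) - 0.7(38.4) = 77.2
4. 1.0(173.4) + 0.7(38.4) + 0.75(99.7) = 275.1
5. 1.0(173.4) = 173.4
6. 1.0(173.4) + 1.0(99.7) + 0.6(67.6) = 313.7
7. 1.0(173.4) + 1.0(6.6) + 0.7(99.7) = 249.8
The controlling combination is 6, giving 313.7 kip·ft.

313.7 kip·ft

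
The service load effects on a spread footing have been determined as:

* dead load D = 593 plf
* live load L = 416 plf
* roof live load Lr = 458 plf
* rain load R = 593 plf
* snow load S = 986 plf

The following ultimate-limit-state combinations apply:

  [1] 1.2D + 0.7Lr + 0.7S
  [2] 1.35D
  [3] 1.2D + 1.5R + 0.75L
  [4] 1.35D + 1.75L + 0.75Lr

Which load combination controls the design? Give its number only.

Combination 3

[1] 1.2(593) + 0.7(458) + 0.7(986) = 711.6 + 320.6 + 690.2 = 1722.4
[2] 1.35(593) = 800.6
[3] 1.2(593) + 1.5(593) + 0.75(416) = 711.6 + 889.5 + 312.0 = 1913.1
[4] 1.35(593) + 1.75(416) + 0.75(458) = 800.6 + 728.0 + 343.5 = 1872.1
The largest value is 1913.1 plf from combination 3.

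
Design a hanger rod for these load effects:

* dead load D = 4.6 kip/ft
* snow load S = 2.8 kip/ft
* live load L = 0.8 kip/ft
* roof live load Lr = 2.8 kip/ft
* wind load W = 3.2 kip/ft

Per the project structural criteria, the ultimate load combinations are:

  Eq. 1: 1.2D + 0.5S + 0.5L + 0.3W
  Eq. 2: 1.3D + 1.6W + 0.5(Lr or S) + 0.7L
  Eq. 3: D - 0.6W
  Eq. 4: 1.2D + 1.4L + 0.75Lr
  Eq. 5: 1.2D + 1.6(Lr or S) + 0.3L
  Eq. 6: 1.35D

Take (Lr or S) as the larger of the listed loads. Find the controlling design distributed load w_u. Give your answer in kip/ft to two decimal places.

13.06 kip/ft

(Lr or S) → Lr = 2.8 kip/ft.
Eq. 1: 1.2(4.6) + 0.5(2.8) + 0.5(0.8) + 0.3(3.2) = 5.52 + 1.40 + 0.40 + 0.96 = 8.28
Eq. 2: 1.3(4.6) + 1.6(3.2) + 0.5(2.8) + 0.7(0.8) = 5.98 + 5.12 + 1.40 + 0.56 = 13.06
Eq. 3: 1.0(4.6) - 0.6(3.2) = 4.60 - 1.92 = 2.68
Eq. 4: 1.2(4.6) + 1.4(0.8) + 0.75(2.8) = 5.52 + 1.12 + 2.10 = 8.74
Eq. 5: 1.2(4.6) + 1.6(2.8) + 0.3(0.8) = 5.52 + 4.48 + 0.24 = 10.24
Eq. 6: 1.35(4.6) = 6.21
Combination 2 governs: w_u = 13.06 kip/ft.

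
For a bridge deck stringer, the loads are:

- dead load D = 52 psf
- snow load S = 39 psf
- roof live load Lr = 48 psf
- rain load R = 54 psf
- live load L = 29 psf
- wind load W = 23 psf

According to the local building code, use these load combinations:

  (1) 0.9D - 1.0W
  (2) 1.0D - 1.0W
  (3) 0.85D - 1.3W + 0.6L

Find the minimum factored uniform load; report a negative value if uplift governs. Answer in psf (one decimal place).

23.8 psf

(1) 0.9(52) - 1.0(23) = 46.8 - 23.0 = 23.8
(2) 1.0(52) - 1.0(23) = 52.0 - 23.0 = 29.0
(3) 0.85(52) - 1.3(23) + 0.6(29) = 44.2 - 29.9 + 17.4 = 31.7
Combination 1 gives the minimum: 23.8 psf.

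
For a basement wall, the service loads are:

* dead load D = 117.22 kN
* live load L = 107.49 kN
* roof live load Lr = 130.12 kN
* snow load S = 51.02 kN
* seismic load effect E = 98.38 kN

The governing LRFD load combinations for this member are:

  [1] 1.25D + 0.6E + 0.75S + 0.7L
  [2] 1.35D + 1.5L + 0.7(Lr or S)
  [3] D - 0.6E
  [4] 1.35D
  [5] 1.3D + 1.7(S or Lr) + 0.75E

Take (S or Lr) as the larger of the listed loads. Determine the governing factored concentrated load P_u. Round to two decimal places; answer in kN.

(Lr or S) → Lr = 130.12 kN; (S or Lr) → Lr = 130.12 kN.
[1] 1.25(117.22) + 0.6(98.38) + 0.75(51.02) + 0.7(107.49) = 319.06
[2] 1.35(117.22) + 1.5(107.49) + 0.7(130.12) = 410.57
[3] 1.0(117.22) - 0.6(98.38) = 58.19
[4] 1.35(117.22) = 158.25
[5] 1.3(117.22) + 1.7(130.12) + 0.75(98.38) = 447.38
Maximum is from combination 5.

447.38 kN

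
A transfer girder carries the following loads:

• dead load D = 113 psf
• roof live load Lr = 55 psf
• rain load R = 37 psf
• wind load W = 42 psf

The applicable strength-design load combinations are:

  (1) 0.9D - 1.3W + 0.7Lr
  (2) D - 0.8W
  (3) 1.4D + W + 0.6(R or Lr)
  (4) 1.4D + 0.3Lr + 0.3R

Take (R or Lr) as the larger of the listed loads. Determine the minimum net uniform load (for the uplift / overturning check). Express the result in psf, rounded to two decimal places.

(R or Lr) → Lr = 55 psf.
(1) 0.9(113) - 1.3(42) + 0.7(55) = 85.60
(2) 1.0(113) - 0.8(42) = 79.40
(3) 1.4(113) + 1.0(42) + 0.6(55) = 233.20
(4) 1.4(113) + 0.3(55) + 0.3(37) = 185.80
Combination 2 gives the minimum: 79.40 psf.

79.40 psf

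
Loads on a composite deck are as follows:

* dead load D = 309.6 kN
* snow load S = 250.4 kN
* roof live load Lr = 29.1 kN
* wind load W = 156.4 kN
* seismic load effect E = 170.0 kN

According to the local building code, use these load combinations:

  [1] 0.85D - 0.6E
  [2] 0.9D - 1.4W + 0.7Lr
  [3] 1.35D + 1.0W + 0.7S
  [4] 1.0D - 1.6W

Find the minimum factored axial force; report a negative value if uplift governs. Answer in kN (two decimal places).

59.36 kN

[1] 0.85(309.6) - 0.6(170.0) = 161.16
[2] 0.9(309.6) - 1.4(156.4) + 0.7(29.1) = 80.05
[3] 1.35(309.6) + 1.0(156.4) + 0.7(250.4) = 749.64
[4] 1.0(309.6) - 1.6(156.4) = 59.36
Combination 4 gives the minimum: 59.36 kN.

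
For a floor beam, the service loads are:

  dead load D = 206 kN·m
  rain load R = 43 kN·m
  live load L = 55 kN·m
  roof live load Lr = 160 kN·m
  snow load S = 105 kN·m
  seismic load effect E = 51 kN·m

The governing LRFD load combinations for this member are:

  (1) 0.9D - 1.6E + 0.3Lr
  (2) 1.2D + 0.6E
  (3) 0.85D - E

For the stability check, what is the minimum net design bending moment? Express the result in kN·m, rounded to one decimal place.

124.1 kN·m

(1) 0.9(206) - 1.6(51) + 0.3(160) = 151.8
(2) 1.2(206) + 0.6(51) = 277.8
(3) 0.85(206) - 1.0(51) = 124.1
Combination 3 gives the minimum: 124.1 kN·m.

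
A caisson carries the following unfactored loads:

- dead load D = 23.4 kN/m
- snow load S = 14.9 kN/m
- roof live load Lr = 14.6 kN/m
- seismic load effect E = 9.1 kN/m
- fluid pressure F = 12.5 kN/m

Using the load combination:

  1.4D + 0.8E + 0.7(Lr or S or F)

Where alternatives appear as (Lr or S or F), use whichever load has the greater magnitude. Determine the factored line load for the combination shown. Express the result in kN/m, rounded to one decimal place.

50.5 kN/m

(Lr or S or F) → S = 14.9 kN/m.
1.4(23.4) + 0.8(9.1) + 0.7(14.9) = 50.5
w_u = 50.5 kN/m.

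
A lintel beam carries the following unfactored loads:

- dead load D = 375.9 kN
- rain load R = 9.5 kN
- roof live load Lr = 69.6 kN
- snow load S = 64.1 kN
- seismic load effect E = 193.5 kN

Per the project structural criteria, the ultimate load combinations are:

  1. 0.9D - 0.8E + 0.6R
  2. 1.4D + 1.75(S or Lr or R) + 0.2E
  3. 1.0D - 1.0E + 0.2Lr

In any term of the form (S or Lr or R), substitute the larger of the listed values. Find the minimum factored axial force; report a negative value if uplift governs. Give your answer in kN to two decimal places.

(S or Lr or R) → Lr = 69.6 kN.
1. 0.9(375.9) - 0.8(193.5) + 0.6(9.5) = 189.21
2. 1.4(375.9) + 1.75(69.6) + 0.2(193.5) = 686.76
3. 1.0(375.9) - 1.0(193.5) + 0.2(69.6) = 196.32
Combination 1 gives the minimum: 189.21 kN.

189.21 kN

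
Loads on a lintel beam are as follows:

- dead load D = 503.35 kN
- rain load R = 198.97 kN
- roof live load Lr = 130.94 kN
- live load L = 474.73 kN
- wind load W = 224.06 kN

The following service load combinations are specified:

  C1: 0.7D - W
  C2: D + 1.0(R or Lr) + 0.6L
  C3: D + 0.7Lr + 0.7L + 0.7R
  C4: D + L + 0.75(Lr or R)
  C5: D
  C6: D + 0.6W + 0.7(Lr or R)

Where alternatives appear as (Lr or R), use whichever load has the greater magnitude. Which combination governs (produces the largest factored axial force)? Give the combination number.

(R or Lr) → R = 198.97 kN; (Lr or R) → R = 198.97 kN.
C1: 0.7(503.35) - 1.0(224.06) = 352.35 - 224.06 = 128.29
C2: 1.0(503.35) + 1.0(198.97) + 0.6(474.73) = 503.35 + 198.97 + 284.84 = 987.16
C3: 1.0(503.35) + 0.7(130.94) + 0.7(474.73) + 0.7(198.97) = 503.35 + 91.66 + 332.31 + 139.28 = 1066.60
C4: 1.0(503.35) + 1.0(474.73) + 0.75(198.97) = 503.35 + 474.73 + 149.23 = 1127.31
C5: 1.0(503.35) = 503.35
C6: 1.0(503.35) + 0.6(224.06) + 0.7(198.97) = 503.35 + 134.44 + 139.28 = 777.07
The largest value is 1127.31 kN from combination 4.

Combination 4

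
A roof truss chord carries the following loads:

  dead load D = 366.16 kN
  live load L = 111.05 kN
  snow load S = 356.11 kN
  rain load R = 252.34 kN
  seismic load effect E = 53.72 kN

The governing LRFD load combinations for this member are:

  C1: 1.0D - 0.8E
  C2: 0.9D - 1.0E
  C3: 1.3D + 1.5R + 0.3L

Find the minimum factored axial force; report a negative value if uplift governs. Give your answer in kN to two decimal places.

C1: 1.0(366.16) - 0.8(53.72) = 366.16 - 42.98 = 323.18
C2: 0.9(366.16) - 1.0(53.72) = 329.54 - 53.72 = 275.82
C3: 1.3(366.16) + 1.5(252.34) + 0.3(111.05) = 887.83
Combination 2 gives the minimum: 275.82 kN.

275.82 kN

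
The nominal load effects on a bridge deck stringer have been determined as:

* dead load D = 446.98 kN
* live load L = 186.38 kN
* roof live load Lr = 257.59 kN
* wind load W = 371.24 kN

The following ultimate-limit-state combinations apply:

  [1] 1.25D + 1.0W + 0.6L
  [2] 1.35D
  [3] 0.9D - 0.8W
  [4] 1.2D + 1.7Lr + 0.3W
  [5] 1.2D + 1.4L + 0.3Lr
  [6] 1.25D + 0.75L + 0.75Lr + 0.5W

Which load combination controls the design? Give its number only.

Combination 4

[1] 1.25(446.98) + 1.0(371.24) + 0.6(186.38) = 1041.79
[2] 1.35(446.98) = 603.42
[3] 0.9(446.98) - 0.8(371.24) = 105.29
[4] 1.2(446.98) + 1.7(257.59) + 0.3(371.24) = 1085.65
[5] 1.2(446.98) + 1.4(186.38) + 0.3(257.59) = 874.59
[6] 1.25(446.98) + 0.75(186.38) + 0.75(257.59) + 0.5(371.24) = 1077.32
The largest value is 1085.65 kN from combination 4.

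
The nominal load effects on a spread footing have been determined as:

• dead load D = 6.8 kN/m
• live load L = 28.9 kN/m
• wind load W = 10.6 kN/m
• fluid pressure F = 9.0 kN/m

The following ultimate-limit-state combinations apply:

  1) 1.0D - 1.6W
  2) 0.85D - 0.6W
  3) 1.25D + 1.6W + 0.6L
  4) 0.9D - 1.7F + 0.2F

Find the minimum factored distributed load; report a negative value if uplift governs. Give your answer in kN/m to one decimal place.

1) 1.0(6.8) - 1.6(10.6) = 6.8 - 17.0 = -10.2
2) 0.85(6.8) - 0.6(10.6) = 5.8 - 6.4 = -0.6
3) 1.25(6.8) + 1.6(10.6) + 0.6(28.9) = 8.5 + 17.0 + 17.3 = 42.8
4) 0.9(6.8) - 1.7(9.0) + 0.2(9.0) = 6.1 - 15.3 + 1.8 = -7.4
Combination 1 gives the minimum: -10.2 kN/m.

-10.2 kN/m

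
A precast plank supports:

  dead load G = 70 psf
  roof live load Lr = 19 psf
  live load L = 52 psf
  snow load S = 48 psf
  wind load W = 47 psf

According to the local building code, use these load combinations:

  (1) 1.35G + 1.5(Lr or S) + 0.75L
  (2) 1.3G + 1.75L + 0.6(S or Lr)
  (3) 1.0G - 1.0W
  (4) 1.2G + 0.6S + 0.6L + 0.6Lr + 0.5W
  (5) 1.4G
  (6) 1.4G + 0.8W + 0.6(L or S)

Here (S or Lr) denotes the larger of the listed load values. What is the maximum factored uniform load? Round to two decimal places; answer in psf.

210.80 psf

(Lr or S) → S = 48 psf; (S or Lr) → S = 48 psf; (L or S) → L = 52 psf.
(1) 1.35(70) + 1.5(48) + 0.75(52) = 94.50 + 72.00 + 39.00 = 205.50
(2) 1.3(70) + 1.75(52) + 0.6(48) = 91.00 + 91.00 + 28.80 = 210.80
(3) 1.0(70) - 1.0(47) = 70.00 - 47.00 = 23.00
(4) 1.2(70) + 0.6(48) + 0.6(52) + 0.6(19) + 0.5(47) = 84.00 + 28.80 + 31.20 + 11.40 + 23.50 = 178.90
(5) 1.4(70) = 98.00
(6) 1.4(70) + 0.8(47) + 0.6(52) = 98.00 + 37.60 + 31.20 = 166.80
Maximum is from combination 2.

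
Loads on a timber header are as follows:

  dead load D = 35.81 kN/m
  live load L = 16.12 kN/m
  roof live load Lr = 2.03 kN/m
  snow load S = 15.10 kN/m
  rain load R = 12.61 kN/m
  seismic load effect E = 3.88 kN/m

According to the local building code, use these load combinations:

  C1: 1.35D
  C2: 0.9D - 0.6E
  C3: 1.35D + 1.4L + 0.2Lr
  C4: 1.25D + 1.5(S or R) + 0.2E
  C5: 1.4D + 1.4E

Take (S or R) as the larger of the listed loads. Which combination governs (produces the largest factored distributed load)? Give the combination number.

Combination 3

(S or R) → S = 15.10 kN/m.
C1: 1.35(35.81) = 48.34
C2: 0.9(35.81) - 0.6(3.88) = 29.90
C3: 1.35(35.81) + 1.4(16.12) + 0.2(2.03) = 71.32
C4: 1.25(35.81) + 1.5(15.10) + 0.2(3.88) = 68.19
C5: 1.4(35.81) + 1.4(3.88) = 55.57
The largest value is 71.32 kN/m from combination 3.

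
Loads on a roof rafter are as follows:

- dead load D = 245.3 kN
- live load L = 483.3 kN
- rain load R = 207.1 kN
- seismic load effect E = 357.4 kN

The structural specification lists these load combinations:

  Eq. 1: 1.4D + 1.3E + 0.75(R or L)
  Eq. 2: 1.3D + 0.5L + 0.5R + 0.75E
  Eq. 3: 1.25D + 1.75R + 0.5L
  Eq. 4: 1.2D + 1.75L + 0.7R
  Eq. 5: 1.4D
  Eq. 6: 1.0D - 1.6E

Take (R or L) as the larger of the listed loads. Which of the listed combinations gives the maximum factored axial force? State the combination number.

Combination 4

(R or L) → L = 483.3 kN.
Eq. 1: 1.4(245.3) + 1.3(357.4) + 0.75(483.3) = 343.42 + 464.62 + 362.48 = 1170.52
Eq. 2: 1.3(245.3) + 0.5(483.3) + 0.5(207.1) + 0.75(357.4) = 318.89 + 241.65 + 103.55 + 268.05 = 932.14
Eq. 3: 1.25(245.3) + 1.75(207.1) + 0.5(483.3) = 910.70
Eq. 4: 1.2(245.3) + 1.75(483.3) + 0.7(207.1) = 294.36 + 845.78 + 144.97 = 1285.11
Eq. 5: 1.4(245.3) = 343.42
Eq. 6: 1.0(245.3) - 1.6(357.4) = 245.30 - 571.84 = -326.54
The largest value is 1285.11 kN from combination 4.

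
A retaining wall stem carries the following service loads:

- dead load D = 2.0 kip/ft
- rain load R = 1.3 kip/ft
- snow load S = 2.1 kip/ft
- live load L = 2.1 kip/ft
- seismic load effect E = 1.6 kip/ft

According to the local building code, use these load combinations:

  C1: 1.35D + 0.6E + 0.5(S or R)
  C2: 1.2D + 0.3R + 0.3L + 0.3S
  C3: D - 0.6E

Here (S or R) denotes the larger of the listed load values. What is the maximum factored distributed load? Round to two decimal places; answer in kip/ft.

(S or R) → S = 2.1 kip/ft.
C1: 1.35(2.0) + 0.6(1.6) + 0.5(2.1) = 2.70 + 0.96 + 1.05 = 4.71
C2: 1.2(2.0) + 0.3(1.3) + 0.3(2.1) + 0.3(2.1) = 2.40 + 0.39 + 0.63 + 0.63 = 4.05
C3: 1.0(2.0) - 0.6(1.6) = 2.00 - 0.96 = 1.04
Maximum is from combination 1.

4.71 kip/ft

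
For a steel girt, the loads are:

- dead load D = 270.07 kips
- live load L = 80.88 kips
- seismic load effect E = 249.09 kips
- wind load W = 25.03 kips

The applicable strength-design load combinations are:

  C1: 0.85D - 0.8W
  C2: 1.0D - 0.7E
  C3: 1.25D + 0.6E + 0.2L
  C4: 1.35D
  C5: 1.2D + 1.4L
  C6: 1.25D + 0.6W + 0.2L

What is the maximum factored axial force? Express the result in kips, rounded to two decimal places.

503.22 kips

C1: 0.85(270.07) - 0.8(25.03) = 209.54
C2: 1.0(270.07) - 0.7(249.09) = 95.71
C3: 1.25(270.07) + 0.6(249.09) + 0.2(80.88) = 503.22
C4: 1.35(270.07) = 364.59
C5: 1.2(270.07) + 1.4(80.88) = 437.32
C6: 1.25(270.07) + 0.6(25.03) + 0.2(80.88) = 368.78
Maximum is from combination 3.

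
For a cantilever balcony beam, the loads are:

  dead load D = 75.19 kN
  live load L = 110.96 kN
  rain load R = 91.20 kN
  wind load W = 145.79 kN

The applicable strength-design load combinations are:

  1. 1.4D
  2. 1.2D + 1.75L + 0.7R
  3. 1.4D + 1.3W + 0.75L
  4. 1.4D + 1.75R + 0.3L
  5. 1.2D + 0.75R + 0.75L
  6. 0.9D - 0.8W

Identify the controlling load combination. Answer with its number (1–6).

Combination 3

1. 1.4(75.19) = 105.27
2. 1.2(75.19) + 1.75(110.96) + 0.7(91.20) = 348.25
3. 1.4(75.19) + 1.3(145.79) + 0.75(110.96) = 378.01
4. 1.4(75.19) + 1.75(91.20) + 0.3(110.96) = 298.15
5. 1.2(75.19) + 0.75(91.20) + 0.75(110.96) = 241.85
6. 0.9(75.19) - 0.8(145.79) = -48.96
The largest value is 378.01 kN from combination 3.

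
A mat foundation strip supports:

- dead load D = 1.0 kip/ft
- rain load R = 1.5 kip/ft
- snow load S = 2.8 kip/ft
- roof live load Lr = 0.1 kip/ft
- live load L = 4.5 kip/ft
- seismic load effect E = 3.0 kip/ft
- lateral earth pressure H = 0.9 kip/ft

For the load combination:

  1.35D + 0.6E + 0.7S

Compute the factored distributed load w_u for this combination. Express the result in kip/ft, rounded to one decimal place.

1.35(1.0) + 0.6(3.0) + 0.7(2.8) = 5.1
w_u = 5.1 kip/ft.

5.1 kip/ft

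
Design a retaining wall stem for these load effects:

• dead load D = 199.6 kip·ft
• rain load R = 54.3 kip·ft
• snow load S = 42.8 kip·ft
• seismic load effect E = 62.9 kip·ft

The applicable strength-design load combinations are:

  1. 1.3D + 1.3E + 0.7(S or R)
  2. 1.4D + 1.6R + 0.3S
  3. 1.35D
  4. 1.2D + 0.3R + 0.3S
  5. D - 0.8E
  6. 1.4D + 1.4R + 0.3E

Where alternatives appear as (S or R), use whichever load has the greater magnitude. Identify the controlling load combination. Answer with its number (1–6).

(S or R) → R = 54.3 kip·ft.
1. 1.3(199.6) + 1.3(62.9) + 0.7(54.3) = 379.26
2. 1.4(199.6) + 1.6(54.3) + 0.3(42.8) = 379.16
3. 1.35(199.6) = 269.46
4. 1.2(199.6) + 0.3(54.3) + 0.3(42.8) = 268.65
5. 1.0(199.6) - 0.8(62.9) = 149.28
6. 1.4(199.6) + 1.4(54.3) + 0.3(62.9) = 374.33
The largest value is 379.26 kip·ft from combination 1.

Combination 1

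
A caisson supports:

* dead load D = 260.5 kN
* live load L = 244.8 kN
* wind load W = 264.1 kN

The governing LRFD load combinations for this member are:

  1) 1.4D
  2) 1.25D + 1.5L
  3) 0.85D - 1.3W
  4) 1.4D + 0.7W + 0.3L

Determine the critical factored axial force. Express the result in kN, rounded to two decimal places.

1) 1.4(260.5) = 364.70
2) 1.25(260.5) + 1.5(244.8) = 325.63 + 367.20 = 692.83
3) 0.85(260.5) - 1.3(264.1) = -121.91
4) 1.4(260.5) + 0.7(264.1) + 0.3(244.8) = 364.70 + 184.87 + 73.44 = 623.01
Maximum is from combination 2.

692.83 kN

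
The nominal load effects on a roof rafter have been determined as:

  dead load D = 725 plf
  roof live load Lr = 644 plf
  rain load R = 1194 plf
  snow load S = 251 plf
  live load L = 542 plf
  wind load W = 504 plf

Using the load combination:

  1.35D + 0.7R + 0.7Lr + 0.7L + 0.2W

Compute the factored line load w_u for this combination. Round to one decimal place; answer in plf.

1.35(725) + 0.7(1194) + 0.7(644) + 0.7(542) + 0.2(504) = 978.8 + 835.8 + 450.8 + 379.4 + 100.8 = 2745.6
w_u = 2745.6 plf.

2745.6 plf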